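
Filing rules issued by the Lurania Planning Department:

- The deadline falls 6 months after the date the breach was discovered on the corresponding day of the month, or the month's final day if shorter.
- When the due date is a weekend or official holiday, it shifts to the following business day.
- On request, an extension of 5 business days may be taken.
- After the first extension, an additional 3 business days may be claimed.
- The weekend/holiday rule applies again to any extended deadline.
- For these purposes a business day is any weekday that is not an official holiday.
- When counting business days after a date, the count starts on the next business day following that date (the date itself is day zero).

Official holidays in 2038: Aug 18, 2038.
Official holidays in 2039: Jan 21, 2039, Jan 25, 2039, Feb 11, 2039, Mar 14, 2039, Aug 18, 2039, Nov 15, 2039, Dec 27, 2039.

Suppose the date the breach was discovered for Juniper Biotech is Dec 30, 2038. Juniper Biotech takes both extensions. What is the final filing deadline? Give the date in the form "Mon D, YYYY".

6 months after Dec 30, 2038, on the same day of the month, is Jun 30, 2039.
Jun 30, 2039 (Thursday) is already a business day.
The 5-business-day extension runs from Jun 30, 2039 to Jul 7, 2039.
Jul 7, 2039 falls on a Thursday, which is a business day, so no adjustment is needed.
Counting 3 further business days from Jul 7, 2039 reaches Jul 12, 2039.
Jul 12, 2039 falls on a Tuesday, which is a business day, so no adjustment is needed.
Deadline: Jul 12, 2039.

Jul 12, 2039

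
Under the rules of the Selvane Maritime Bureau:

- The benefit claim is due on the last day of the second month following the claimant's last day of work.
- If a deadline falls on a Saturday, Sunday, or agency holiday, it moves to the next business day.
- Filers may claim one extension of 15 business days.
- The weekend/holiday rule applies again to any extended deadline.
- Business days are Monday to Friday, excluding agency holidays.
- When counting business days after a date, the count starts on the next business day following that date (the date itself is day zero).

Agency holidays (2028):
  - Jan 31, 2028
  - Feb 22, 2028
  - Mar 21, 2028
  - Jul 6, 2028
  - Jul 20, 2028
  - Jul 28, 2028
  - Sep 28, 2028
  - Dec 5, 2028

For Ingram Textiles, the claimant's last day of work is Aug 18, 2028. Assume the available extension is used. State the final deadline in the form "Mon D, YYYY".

2 months after Aug 18, 2028 falls in October 2028; the last day of that month is Oct 31, 2028.
Oct 31, 2028 falls on a Tuesday, which is a business day, so no adjustment is needed.
Applying the 15-business-day extension: 15 business days after Oct 31, 2028 is Nov 21, 2028.
Nov 21, 2028 is a Tuesday and not a listed holiday, so it stands.
The final due date is Nov 21, 2028.

Nov 21, 2028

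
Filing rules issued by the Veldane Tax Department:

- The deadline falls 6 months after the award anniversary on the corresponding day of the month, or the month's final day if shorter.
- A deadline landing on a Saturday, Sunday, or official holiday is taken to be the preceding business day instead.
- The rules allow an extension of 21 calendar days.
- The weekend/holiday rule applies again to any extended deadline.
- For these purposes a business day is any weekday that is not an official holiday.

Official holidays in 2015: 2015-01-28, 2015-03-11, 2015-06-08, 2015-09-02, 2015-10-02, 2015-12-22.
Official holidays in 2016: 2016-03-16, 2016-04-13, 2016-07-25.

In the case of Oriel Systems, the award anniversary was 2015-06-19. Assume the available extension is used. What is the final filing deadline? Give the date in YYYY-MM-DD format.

6 months from 2015-06-19 is 2015-12-19.
2015-12-19 is a Saturday; the preceding business day is 2015-12-18 (Friday).
Add the 21 calendar-day extension to 2015-12-18: 2016-01-08.
2016-01-08 falls on a Friday, which is a business day, so no adjustment is needed.
Deadline: 2016-01-08.

2016-01-08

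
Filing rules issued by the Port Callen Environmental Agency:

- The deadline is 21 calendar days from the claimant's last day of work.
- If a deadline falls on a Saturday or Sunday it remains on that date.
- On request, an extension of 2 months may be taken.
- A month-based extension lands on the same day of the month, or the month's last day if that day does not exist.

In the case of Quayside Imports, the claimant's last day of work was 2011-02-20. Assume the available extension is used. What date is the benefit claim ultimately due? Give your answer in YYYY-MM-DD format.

2011-05-13

Adding 21 calendar days to 2011-02-20 gives 2011-03-13.
No adjustment is made for weekends or holidays, so 2011-03-13 stands.
The 2 months extension carries 2011-03-13 to 2011-05-13.
2011-05-13 falls on a Friday. The rules make no weekend/holiday allowance, so it remains 2011-05-13.
The final due date is 2011-05-13.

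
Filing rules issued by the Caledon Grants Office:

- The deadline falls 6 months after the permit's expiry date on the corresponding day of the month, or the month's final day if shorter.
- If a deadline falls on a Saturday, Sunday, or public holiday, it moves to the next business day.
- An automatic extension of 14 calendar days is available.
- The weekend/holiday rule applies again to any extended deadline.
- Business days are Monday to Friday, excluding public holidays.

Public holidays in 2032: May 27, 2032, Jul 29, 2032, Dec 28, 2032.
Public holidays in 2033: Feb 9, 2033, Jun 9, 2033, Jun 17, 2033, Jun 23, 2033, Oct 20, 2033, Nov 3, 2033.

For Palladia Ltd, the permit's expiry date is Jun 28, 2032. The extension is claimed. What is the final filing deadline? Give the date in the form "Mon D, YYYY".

Jan 12, 2033

Moving 6 months forward from Jun 28, 2032 on the corresponding day gives Dec 28, 2032.
Dec 28, 2032 is a listed holiday, so it moves to the next business day, Dec 29, 2032 (Wednesday).
With the 14-day extension, Dec 29, 2032 becomes Jan 12, 2033.
Jan 12, 2033 falls on a Wednesday, which is a business day, so no adjustment is needed.
Deadline: Jan 12, 2033.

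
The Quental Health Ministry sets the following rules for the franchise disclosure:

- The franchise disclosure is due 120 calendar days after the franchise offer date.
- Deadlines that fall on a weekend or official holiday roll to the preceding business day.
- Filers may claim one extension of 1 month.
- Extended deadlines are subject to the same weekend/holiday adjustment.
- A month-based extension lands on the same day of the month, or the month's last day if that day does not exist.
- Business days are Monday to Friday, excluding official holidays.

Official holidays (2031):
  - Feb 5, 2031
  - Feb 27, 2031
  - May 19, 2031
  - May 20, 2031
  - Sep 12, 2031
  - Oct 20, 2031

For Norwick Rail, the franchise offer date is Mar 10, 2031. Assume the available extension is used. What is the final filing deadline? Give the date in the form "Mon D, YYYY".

Trigger date Mar 10, 2031 + 120 calendar days = Jul 8, 2031.
Jul 8, 2031 is a Tuesday and not a listed holiday, so it stands.
The 1 month extension carries Jul 8, 2031 to Aug 8, 2031.
Aug 8, 2031 is a Friday and not a listed holiday, so it stands.
The final due date is Aug 8, 2031.

Aug 8, 2031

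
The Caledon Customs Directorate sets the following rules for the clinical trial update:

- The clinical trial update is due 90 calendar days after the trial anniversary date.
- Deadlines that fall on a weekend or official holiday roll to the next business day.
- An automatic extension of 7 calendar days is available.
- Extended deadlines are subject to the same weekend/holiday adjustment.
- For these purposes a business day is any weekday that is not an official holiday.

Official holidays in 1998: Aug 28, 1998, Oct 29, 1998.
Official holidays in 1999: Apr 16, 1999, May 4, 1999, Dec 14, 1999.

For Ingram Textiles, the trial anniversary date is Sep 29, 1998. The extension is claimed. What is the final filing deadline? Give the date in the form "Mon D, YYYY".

Jan 4, 1999

Adding 90 calendar days to Sep 29, 1998 gives Dec 28, 1998.
Dec 28, 1998 is a Monday and not a listed holiday, so it stands.
Add the 7 calendar-day extension to Dec 28, 1998: Jan 4, 1999.
Jan 4, 1999 (Monday) is already a business day.
So the filing is due Jan 4, 1999.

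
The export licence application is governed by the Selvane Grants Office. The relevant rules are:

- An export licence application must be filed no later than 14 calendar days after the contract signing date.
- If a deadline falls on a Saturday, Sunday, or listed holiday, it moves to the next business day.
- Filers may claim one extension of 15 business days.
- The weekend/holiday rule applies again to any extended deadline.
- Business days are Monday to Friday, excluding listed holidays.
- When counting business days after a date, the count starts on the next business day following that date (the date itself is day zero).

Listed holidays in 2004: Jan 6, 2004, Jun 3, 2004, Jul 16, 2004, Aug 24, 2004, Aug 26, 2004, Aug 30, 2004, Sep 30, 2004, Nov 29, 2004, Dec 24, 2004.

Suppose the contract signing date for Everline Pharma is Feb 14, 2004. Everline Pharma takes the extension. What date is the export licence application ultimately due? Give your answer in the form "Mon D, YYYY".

Mar 22, 2004

14 calendar days after Feb 14, 2004 is Feb 28, 2004.
Feb 28, 2004 falls on a Saturday. Rolling to the next business day gives Mar 1, 2004, a Monday.
The 15-business-day extension runs from Mar 1, 2004 to Mar 22, 2004.
Mar 22, 2004 is a Monday and not a listed holiday, so it stands.
The final due date is Mar 22, 2004.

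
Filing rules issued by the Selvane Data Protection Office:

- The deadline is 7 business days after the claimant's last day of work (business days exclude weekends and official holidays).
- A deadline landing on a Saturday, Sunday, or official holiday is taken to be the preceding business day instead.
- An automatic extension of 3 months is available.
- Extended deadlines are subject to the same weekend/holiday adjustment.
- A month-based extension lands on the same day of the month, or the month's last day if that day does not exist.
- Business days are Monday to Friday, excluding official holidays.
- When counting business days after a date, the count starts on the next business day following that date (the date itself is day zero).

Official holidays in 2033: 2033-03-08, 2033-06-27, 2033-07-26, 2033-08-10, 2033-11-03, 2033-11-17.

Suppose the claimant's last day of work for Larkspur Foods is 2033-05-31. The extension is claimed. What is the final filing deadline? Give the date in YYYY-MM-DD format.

2033-09-09

7 business days after 2033-05-31, excluding weekends and holidays, is 2033-06-09.
2033-06-09 is a Thursday and not a listed holiday, so it stands.
The 3 months extension carries 2033-06-09 to 2033-09-09.
2033-09-09 (Friday) is already a business day.
The final due date is 2033-09-09.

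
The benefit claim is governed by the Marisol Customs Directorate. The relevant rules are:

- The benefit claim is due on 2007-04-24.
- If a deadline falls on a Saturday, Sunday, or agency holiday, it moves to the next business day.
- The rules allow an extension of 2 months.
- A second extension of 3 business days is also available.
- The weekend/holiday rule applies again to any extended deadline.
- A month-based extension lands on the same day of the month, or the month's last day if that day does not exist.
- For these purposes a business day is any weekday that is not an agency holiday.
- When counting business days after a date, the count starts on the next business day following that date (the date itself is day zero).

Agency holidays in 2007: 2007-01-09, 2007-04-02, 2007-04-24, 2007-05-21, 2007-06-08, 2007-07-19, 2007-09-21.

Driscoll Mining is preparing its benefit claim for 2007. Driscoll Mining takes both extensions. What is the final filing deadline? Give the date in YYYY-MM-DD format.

2007-06-28

Start from the fixed due date, 2007-04-24.
2007-04-24 is a listed holiday; the next business day is 2007-04-25 (Wednesday).
Applying the 2 months extension: 2 months after 2007-04-25 is 2007-06-25.
2007-06-25 is a Monday and not a listed holiday, so it stands.
Counting 3 further business days from 2007-06-25 reaches 2007-06-28.
Since 2007-06-28 is a Thursday and not a holiday, the date is unchanged.
So the filing is due 2007-06-28.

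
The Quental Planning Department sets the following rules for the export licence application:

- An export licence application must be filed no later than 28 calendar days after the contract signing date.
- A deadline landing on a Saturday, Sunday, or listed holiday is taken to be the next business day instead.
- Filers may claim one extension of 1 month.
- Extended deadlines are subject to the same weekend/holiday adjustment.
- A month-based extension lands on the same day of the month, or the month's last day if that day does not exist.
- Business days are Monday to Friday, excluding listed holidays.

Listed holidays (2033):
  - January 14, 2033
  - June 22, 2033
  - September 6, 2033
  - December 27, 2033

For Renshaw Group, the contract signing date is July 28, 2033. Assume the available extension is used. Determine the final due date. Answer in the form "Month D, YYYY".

September 26, 2033

From July 28, 2033, 28 calendar days later is August 25, 2033.
August 25, 2033 is a Thursday and not a listed holiday, so it stands.
Applying the 1 month extension: 1 month after August 25, 2033 is September 25, 2033.
September 25, 2033 falls on a Sunday. Rolling to the next business day gives September 26, 2033, a Monday.
Final deadline: September 26, 2033.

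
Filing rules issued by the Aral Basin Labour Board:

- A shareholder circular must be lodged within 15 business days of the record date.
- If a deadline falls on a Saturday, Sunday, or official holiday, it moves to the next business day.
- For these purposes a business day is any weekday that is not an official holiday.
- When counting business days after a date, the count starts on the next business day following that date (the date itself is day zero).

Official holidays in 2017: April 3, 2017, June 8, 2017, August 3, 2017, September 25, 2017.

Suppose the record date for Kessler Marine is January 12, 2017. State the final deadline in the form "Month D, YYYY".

Starting the day after January 12, 2017 and counting 15 business days lands on February 2, 2017.
February 2, 2017 is a Thursday and not a listed holiday, so it stands.
The final due date is February 2, 2017.

February 2, 2017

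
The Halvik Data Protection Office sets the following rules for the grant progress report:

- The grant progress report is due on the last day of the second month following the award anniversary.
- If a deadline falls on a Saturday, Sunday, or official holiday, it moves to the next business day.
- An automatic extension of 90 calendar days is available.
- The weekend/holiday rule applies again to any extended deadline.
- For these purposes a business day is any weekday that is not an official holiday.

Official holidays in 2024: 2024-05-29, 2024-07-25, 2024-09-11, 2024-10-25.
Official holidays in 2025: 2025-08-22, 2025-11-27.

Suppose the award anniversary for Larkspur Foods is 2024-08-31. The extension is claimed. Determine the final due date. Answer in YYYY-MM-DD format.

2 months after 2024-08-31 is October 2024; that month ends on 2024-10-31.
2024-10-31 falls on a Thursday, which is a business day, so no adjustment is needed.
The 90-calendar-day extension moves the deadline from 2024-10-31 to 2025-01-29.
2025-01-29 (Wednesday) is already a business day.
Final deadline: 2025-01-29.

2025-01-29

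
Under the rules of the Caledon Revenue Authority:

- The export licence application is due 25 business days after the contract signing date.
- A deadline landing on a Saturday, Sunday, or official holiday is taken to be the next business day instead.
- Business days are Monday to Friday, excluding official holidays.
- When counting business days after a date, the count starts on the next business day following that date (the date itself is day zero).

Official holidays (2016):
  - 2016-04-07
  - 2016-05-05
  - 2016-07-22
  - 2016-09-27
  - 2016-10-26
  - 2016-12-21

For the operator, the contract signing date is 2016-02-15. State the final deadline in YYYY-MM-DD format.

2016-03-21

Starting the day after 2016-02-15 and counting 25 business days lands on 2016-03-21.
Since 2016-03-21 is a Monday and not a holiday, the date is unchanged.
So the filing is due 2016-03-21.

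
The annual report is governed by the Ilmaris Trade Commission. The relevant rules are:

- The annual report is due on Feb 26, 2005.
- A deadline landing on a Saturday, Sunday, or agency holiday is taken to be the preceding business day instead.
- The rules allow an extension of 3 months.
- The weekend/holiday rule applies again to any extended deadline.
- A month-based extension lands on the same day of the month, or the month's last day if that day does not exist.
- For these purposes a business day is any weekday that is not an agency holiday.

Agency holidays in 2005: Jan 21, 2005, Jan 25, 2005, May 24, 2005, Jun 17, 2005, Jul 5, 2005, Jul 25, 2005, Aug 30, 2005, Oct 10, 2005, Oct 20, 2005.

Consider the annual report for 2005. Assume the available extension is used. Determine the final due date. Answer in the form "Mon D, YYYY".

Start from the fixed due date, Feb 26, 2005.
Feb 26, 2005 is a Saturday, so it moves to the preceding business day, Feb 25, 2005 (Friday).
Applying the 3 months extension: 3 months after Feb 25, 2005 is May 25, 2005.
May 25, 2005 (Wednesday) is already a business day.
Final deadline: May 25, 2005.

May 25, 2005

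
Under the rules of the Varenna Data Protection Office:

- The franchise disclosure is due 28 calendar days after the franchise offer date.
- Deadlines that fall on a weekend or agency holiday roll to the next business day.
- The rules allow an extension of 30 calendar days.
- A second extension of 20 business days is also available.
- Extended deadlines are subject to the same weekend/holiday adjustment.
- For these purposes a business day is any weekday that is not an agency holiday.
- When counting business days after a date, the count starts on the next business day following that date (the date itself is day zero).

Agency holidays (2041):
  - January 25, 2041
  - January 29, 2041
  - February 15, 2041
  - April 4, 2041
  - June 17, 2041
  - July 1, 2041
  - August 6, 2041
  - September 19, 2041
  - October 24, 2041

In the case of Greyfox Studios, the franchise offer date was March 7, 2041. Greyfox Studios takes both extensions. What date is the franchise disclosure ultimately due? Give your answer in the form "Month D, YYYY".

From March 7, 2041, 28 calendar days later is April 4, 2041.
Because April 4, 2041 is a listed holiday, the deadline becomes April 5, 2041 (Friday).
With the 30-day extension, April 5, 2041 becomes May 5, 2041.
May 5, 2041 is a Sunday; the next business day is May 6, 2041 (Monday).
Counting 20 further business days from May 6, 2041 reaches June 3, 2041.
June 3, 2041 is a Monday and not a listed holiday, so it stands.
Final deadline: June 3, 2041.

June 3, 2041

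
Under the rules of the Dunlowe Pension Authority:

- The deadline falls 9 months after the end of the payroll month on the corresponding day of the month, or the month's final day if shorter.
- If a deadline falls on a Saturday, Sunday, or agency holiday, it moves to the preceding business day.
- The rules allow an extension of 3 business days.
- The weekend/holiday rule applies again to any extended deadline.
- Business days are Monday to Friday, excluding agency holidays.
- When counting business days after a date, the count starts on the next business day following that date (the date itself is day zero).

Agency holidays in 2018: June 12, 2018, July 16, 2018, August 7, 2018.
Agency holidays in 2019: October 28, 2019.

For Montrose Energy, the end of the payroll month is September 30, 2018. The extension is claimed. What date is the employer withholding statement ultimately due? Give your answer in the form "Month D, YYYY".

July 3, 2019

9 months from September 30, 2018 is June 30, 2019.
Because June 30, 2019 is a Sunday, the deadline becomes June 28, 2019 (Friday).
Applying the 3-business-day extension: 3 business days after June 28, 2019 is July 3, 2019.
July 3, 2019 falls on a Wednesday, which is a business day, so no adjustment is needed.
So the filing is due July 3, 2019.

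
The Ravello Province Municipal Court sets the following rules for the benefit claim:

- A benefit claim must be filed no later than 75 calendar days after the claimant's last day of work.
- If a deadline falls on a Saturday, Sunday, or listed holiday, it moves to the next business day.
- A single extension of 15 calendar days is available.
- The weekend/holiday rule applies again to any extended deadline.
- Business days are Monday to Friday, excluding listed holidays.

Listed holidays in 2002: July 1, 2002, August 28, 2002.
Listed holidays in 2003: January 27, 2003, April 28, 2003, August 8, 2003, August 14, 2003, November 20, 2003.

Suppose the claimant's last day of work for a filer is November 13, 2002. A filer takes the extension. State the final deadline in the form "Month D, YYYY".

February 12, 2003

Adding 75 calendar days to November 13, 2002 gives January 27, 2003.
January 27, 2003 is a listed holiday, so it moves to the next business day, January 28, 2003 (Tuesday).
With the 15-day extension, January 28, 2003 becomes February 12, 2003.
February 12, 2003 falls on a Wednesday, which is a business day, so no adjustment is needed.
Deadline: February 12, 2003.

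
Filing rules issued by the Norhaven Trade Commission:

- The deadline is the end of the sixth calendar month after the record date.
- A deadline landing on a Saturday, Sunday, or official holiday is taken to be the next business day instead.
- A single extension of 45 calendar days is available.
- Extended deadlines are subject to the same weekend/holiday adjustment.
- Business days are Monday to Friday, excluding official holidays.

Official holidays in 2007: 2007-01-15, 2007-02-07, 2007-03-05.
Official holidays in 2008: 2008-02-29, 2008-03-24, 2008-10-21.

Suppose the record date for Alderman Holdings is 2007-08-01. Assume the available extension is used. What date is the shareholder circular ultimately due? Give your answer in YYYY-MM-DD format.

6 months after 2007-08-01 falls in February 2008; the last day of that month is 2008-02-29.
Because 2008-02-29 is a listed holiday, the deadline becomes 2008-03-03 (Monday).
Applying the 45-calendar-day extension: 2008-03-03 + 45 days = 2008-04-17.
2008-04-17 (Thursday) is already a business day.
Final deadline: 2008-04-17.

2008-04-17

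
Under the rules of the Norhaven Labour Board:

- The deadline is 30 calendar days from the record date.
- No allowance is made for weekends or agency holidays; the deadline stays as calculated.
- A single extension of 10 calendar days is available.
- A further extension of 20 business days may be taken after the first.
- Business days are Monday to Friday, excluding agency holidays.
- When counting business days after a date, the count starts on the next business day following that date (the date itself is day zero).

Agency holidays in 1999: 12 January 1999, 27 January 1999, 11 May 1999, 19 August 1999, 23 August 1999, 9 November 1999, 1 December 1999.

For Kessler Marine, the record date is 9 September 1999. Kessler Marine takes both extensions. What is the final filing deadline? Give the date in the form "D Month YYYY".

17 November 1999

30 calendar days after 9 September 1999 is 9 October 1999.
No adjustment is made for weekends or holidays, so 9 October 1999 stands.
Applying the 10-calendar-day extension: 9 October 1999 + 10 days = 19 October 1999.
19 October 1999 is a Tuesday; no weekend or holiday adjustment applies.
Applying the 20-business-day extension: 20 business days after 19 October 1999 is 17 November 1999.
17 November 1999 is a Wednesday; no weekend or holiday adjustment applies.
Final deadline: 17 November 1999.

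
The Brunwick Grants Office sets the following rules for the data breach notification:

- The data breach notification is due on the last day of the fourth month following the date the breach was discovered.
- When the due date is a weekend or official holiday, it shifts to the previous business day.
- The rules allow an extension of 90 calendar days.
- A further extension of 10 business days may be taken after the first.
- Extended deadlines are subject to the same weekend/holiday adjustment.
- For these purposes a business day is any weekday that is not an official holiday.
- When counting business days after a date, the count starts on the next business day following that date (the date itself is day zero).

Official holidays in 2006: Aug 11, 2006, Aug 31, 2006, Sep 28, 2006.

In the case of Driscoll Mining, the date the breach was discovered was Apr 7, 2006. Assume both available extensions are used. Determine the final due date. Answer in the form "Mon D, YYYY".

4 months after Apr 7, 2006 is August 2006; that month ends on Aug 31, 2006.
Because Aug 31, 2006 is a listed holiday, the deadline becomes Aug 30, 2006 (Wednesday).
Add the 90 calendar-day extension to Aug 30, 2006: Nov 28, 2006.
Nov 28, 2006 is a Tuesday and not a listed holiday, so it stands.
Applying the 10-business-day extension: 10 business days after Nov 28, 2006 is Dec 12, 2006.
Dec 12, 2006 falls on a Tuesday, which is a business day, so no adjustment is needed.
So the filing is due Dec 12, 2006.

Dec 12, 2006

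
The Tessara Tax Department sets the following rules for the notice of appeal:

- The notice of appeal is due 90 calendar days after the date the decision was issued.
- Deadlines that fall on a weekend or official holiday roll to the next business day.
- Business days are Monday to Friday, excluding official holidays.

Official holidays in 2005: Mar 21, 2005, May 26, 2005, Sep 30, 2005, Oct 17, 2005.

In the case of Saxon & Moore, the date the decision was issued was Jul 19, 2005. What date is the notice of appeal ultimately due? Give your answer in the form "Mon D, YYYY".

Adding 90 calendar days to Jul 19, 2005 gives Oct 17, 2005.
Oct 17, 2005 is a listed holiday; the next business day is Oct 18, 2005 (Tuesday).
Deadline: Oct 18, 2005.

Oct 18, 2005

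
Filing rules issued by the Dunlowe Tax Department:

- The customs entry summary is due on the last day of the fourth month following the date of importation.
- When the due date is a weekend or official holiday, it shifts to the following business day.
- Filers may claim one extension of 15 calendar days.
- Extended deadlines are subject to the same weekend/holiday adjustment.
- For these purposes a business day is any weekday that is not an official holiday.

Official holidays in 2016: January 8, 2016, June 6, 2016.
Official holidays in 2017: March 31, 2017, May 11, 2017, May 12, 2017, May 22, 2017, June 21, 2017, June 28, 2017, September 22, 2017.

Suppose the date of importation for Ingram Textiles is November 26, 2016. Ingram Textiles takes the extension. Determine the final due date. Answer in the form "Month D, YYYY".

April 18, 2017

4 months after November 26, 2016 is March 2017; that month ends on March 31, 2017.
Because March 31, 2017 is a listed holiday, the deadline becomes April 3, 2017 (Monday).
Add the 15 calendar-day extension to April 3, 2017: April 18, 2017.
April 18, 2017 is a Tuesday and not a listed holiday, so it stands.
Deadline: April 18, 2017.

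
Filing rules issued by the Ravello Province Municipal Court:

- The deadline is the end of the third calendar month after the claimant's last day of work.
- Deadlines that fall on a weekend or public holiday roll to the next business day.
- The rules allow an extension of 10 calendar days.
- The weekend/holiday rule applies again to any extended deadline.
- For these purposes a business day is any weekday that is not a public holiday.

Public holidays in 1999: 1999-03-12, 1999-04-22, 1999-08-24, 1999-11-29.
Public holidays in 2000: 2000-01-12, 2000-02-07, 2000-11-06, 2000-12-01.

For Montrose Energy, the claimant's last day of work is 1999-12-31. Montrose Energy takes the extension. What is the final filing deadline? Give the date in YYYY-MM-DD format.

2000-04-10

3 months after 1999-12-31 is March 2000; that month ends on 2000-03-31.
2000-03-31 falls on a Friday, which is a business day, so no adjustment is needed.
Add the 10 calendar-day extension to 2000-03-31: 2000-04-10.
2000-04-10 (Monday) is already a business day.
The final due date is 2000-04-10.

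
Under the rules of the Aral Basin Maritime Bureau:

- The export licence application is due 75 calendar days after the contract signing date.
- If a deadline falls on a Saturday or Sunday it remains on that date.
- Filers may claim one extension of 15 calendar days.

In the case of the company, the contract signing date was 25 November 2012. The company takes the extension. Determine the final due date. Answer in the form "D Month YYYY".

Adding 75 calendar days to 25 November 2012 gives 8 February 2013.
No adjustment is made for weekends or holidays, so 8 February 2013 stands.
Add the 15 calendar-day extension to 8 February 2013: 23 February 2013.
No adjustment is made for weekends or holidays, so 23 February 2013 stands.
Deadline: 23 February 2013.

23 February 2013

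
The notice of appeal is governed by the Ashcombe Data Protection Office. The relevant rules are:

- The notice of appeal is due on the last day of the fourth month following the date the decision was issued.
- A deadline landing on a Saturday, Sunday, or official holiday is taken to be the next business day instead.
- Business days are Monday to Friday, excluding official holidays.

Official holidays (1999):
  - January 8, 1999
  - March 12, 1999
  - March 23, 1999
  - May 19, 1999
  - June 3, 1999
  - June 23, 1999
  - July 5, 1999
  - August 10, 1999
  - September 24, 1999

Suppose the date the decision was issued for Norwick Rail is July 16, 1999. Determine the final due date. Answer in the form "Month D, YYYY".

November 30, 1999

The fourth month after July 16, 1999 is November 1999, whose last day is November 30, 1999.
Since November 30, 1999 is a Tuesday and not a holiday, the date is unchanged.
Deadline: November 30, 1999.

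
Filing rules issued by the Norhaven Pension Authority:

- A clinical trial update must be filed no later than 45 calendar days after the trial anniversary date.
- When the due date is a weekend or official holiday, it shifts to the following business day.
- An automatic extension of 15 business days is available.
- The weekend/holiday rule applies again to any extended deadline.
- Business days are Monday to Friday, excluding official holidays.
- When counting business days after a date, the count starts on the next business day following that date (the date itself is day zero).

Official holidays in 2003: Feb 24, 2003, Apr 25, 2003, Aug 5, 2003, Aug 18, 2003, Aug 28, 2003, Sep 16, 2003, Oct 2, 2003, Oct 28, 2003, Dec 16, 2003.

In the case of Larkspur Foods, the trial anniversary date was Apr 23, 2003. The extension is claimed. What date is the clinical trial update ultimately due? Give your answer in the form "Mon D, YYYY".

Jun 30, 2003

From Apr 23, 2003, 45 calendar days later is Jun 7, 2003.
Jun 7, 2003 falls on a Saturday. Rolling to the next business day gives Jun 9, 2003, a Monday.
The 15-business-day extension runs from Jun 9, 2003 to Jun 30, 2003.
Jun 30, 2003 is a Monday and not a listed holiday, so it stands.
Deadline: Jun 30, 2003.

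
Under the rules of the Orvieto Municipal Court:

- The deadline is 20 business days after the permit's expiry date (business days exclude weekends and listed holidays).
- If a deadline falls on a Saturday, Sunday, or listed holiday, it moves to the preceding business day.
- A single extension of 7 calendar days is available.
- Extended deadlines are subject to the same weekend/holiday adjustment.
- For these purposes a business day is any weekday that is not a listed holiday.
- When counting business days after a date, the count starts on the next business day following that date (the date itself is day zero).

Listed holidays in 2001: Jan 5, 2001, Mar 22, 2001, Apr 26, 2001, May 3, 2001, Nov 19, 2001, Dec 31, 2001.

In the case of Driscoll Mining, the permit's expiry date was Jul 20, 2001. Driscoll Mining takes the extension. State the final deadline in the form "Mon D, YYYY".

Aug 24, 2001

Counting 20 business days after Jul 20, 2001 (skipping weekends and listed holidays) reaches Aug 17, 2001.
Aug 17, 2001 falls on a Friday, which is a business day, so no adjustment is needed.
Applying the 7-calendar-day extension: Aug 17, 2001 + 7 days = Aug 24, 2001.
Since Aug 24, 2001 is a Friday and not a holiday, the date is unchanged.
Final deadline: Aug 24, 2001.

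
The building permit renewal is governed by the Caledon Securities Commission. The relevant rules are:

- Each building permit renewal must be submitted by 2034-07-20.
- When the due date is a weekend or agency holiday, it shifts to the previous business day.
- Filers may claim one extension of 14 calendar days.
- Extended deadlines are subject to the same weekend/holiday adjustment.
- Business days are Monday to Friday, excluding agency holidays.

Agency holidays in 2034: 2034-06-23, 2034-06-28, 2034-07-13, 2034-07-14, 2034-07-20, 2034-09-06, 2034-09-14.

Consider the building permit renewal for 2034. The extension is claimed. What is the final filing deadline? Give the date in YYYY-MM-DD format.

2034-08-02

The stated deadline is 2034-07-20.
2034-07-20 is a listed holiday, so it moves to the preceding business day, 2034-07-19 (Wednesday).
Add the 14 calendar-day extension to 2034-07-19: 2034-08-02.
2034-08-02 falls on a Wednesday, which is a business day, so no adjustment is needed.
So the filing is due 2034-08-02.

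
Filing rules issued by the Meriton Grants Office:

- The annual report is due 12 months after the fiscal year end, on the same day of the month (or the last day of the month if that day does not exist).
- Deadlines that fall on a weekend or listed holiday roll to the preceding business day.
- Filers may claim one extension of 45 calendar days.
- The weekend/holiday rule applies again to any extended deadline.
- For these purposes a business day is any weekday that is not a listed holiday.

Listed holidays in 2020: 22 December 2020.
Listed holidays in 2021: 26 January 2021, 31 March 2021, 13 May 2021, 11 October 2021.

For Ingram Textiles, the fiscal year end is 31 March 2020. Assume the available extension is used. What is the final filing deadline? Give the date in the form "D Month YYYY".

12 months after 31 March 2020, on the same day of the month, is 31 March 2021.
31 March 2021 is a listed holiday; the preceding business day is 30 March 2021 (Tuesday).
Applying the 45-calendar-day extension: 30 March 2021 + 45 days = 14 May 2021.
14 May 2021 falls on a Friday, which is a business day, so no adjustment is needed.
The final due date is 14 May 2021.

14 May 2021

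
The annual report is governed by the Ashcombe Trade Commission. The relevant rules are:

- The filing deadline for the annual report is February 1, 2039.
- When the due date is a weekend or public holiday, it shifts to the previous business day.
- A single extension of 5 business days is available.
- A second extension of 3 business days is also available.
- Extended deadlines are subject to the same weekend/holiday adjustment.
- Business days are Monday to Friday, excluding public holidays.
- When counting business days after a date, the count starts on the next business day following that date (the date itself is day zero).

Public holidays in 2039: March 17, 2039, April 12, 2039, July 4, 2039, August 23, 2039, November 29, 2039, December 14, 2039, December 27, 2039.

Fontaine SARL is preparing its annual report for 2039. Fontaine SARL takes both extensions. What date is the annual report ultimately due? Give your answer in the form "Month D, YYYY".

The statutory due date is February 1, 2039.
February 1, 2039 falls on a Tuesday, which is a business day, so no adjustment is needed.
Applying the 5-business-day extension: 5 business days after February 1, 2039 is February 8, 2039.
February 8, 2039 is a Tuesday and not a listed holiday, so it stands.
Applying the 3-business-day extension: 3 business days after February 8, 2039 is February 11, 2039.
Since February 11, 2039 is a Friday and not a holiday, the date is unchanged.
So the filing is due February 11, 2039.

February 11, 2039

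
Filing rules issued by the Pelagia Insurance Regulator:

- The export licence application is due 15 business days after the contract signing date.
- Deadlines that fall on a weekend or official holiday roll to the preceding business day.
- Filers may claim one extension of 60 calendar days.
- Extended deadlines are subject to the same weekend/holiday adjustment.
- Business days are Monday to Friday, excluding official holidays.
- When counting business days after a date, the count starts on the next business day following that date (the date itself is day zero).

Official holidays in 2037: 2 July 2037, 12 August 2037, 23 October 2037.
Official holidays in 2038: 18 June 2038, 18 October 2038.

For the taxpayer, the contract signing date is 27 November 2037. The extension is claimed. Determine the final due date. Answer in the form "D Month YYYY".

15 business days after 27 November 2037, excluding weekends and holidays, is 18 December 2037.
18 December 2037 falls on a Friday, which is a business day, so no adjustment is needed.
The 60-calendar-day extension moves the deadline from 18 December 2037 to 16 February 2038.
16 February 2038 is a Tuesday and not a listed holiday, so it stands.
Final deadline: 16 February 2038.

16 February 2038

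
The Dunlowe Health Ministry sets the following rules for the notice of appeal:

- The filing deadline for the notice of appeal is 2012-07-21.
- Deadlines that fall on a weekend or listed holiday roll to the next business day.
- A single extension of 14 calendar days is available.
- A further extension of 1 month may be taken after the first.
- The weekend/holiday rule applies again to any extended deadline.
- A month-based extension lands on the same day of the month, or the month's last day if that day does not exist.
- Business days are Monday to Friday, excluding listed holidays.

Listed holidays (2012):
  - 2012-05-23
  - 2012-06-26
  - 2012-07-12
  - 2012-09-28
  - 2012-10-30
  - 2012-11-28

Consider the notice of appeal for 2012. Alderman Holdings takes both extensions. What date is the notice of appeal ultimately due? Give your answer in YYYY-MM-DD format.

Start from the fixed due date, 2012-07-21.
Because 2012-07-21 is a Saturday, the deadline becomes 2012-07-23 (Monday).
Add the 14 calendar-day extension to 2012-07-23: 2012-08-06.
2012-08-06 falls on a Monday, which is a business day, so no adjustment is needed.
Applying the 1 month extension: 1 month after 2012-08-06 is 2012-09-06.
2012-09-06 is a Thursday and not a listed holiday, so it stands.
The final due date is 2012-09-06.

2012-09-06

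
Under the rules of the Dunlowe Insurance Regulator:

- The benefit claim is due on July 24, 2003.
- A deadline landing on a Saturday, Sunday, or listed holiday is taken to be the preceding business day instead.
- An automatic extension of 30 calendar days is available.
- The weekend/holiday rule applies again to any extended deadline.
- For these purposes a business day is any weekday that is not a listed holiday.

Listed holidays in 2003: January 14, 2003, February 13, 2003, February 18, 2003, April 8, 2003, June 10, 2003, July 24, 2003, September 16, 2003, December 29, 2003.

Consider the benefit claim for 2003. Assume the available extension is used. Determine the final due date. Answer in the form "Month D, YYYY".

August 22, 2003

The statutory due date is July 24, 2003.
Because July 24, 2003 is a listed holiday, the deadline becomes July 23, 2003 (Wednesday).
The 30-calendar-day extension moves the deadline from July 23, 2003 to August 22, 2003.
August 22, 2003 (Friday) is already a business day.
Final deadline: August 22, 2003.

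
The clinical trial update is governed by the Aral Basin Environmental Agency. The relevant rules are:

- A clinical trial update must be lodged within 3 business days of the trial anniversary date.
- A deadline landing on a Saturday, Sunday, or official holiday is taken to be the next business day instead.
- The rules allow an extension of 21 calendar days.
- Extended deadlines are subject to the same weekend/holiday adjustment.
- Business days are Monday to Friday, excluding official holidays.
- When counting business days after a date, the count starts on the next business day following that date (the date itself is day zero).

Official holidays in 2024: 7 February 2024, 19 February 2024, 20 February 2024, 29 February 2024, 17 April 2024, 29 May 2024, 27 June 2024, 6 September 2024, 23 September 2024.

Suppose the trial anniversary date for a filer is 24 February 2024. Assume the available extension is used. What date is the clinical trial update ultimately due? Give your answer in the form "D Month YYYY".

20 March 2024

Starting the day after 24 February 2024 and counting 3 business days lands on 28 February 2024.
Since 28 February 2024 is a Wednesday and not a holiday, the date is unchanged.
Applying the 21-calendar-day extension: 28 February 2024 + 21 days = 20 March 2024.
20 March 2024 is a Wednesday and not a listed holiday, so it stands.
So the filing is due 20 March 2024.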